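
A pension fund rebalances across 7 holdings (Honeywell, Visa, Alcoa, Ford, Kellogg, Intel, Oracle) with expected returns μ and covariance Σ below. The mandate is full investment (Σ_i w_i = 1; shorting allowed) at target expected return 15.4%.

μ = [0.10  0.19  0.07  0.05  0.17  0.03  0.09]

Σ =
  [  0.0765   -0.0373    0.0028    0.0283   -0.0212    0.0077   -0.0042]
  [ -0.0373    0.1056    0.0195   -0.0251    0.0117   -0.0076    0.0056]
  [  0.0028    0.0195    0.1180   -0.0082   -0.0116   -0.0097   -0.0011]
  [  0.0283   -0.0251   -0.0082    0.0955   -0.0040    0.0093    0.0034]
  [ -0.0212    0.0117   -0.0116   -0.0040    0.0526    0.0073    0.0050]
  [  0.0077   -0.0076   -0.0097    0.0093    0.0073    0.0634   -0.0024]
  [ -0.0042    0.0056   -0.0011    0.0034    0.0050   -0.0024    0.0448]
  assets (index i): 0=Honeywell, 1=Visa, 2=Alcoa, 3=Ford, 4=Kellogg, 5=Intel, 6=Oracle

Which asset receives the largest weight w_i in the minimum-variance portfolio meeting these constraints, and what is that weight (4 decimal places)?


x=Σ⁻¹μ = [3.6496  2.5099  0.5283  0.2691  4.1390  -0.0451  1.5655]
y=Σ⁻¹𝟙 = [23.9092  15.0315  9.5657  7.1744  24.2096  13.0657  20.3724]
a=μᵀx=1.735456  b=𝟙ᵀx=12.616336  c=𝟙ᵀy=113.328469  D=ac−b²=37.504680
λ₁=(c·0.154−b)/D = (113.328469·0.154−12.616336)/37.504680 = 0.128951
λ₂=(a−b·0.154)/D = (1.735456−12.616336·0.154)/37.504680 = -0.005532
w* = 0.128951·x + -0.005532·y:
  w_0 = 0.128951·3.6496 + -0.005532·23.9092 = 0.3384  (Honeywell)
  w_1 = 0.128951·2.5099 + -0.005532·15.0315 = 0.2405  (Visa)
  w_2 = 0.128951·0.5283 + -0.005532·9.5657 = 0.0152  (Alcoa)
  w_3 = 0.128951·0.2691 + -0.005532·7.1744 = -0.0050  (Ford)
  w_4 = 0.128951·4.1390 + -0.005532·24.2096 = 0.3998  (Kellogg)
  w_5 = 0.128951·-0.0451 + -0.005532·13.0657 = -0.0781  (Intel)
  w_6 = 0.128951·1.5655 + -0.005532·20.3724 = 0.0892  (Oracle)
Σw_i=1.0000  μᵀw=0.1540
σ²=wᵀΣw=λ₁·μ_p+λ₂ = 0.128951·0.154 + -0.005532 = 0.014327 ≈ 0.0143

Kellogg (0.3998)


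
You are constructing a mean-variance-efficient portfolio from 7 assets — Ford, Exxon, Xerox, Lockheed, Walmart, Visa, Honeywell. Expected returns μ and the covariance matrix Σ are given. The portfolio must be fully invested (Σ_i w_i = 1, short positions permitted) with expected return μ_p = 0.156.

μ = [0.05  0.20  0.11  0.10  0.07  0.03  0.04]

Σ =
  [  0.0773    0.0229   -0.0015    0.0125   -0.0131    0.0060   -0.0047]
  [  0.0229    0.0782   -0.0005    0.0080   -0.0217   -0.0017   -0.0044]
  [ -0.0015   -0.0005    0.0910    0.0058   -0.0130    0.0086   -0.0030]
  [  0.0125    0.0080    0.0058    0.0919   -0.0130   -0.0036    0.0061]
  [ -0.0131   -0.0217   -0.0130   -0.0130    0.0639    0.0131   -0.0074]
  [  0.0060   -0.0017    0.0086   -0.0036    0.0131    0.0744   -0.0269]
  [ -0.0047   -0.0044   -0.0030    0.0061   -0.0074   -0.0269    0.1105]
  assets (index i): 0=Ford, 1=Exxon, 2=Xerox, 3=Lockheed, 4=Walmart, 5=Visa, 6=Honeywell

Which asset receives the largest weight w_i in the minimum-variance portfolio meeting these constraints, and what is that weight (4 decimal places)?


Exxon (0.5278)

p=Σ⁻¹μ = [0.0502  3.2658  1.5753  1.0530  2.8095  0.0977  0.6907]
q=Σ⁻¹𝟙 = [11.0460  17.4491  13.9306  10.4352  27.9998  12.2951  14.8848]
a=μᵀp=1.161479  b=𝟙ᵀp=9.542232  c=𝟙ᵀq=108.040507  D=ac−b²=34.432620
λ₁=(c·0.156−b)/D = (108.040507·0.156−9.542232)/34.432620 = 0.212359
λ₂=(a−b·0.156)/D = (1.161479−9.542232·0.156)/34.432620 = -0.009500
w* = 0.212359·p + -0.009500·q:
  w_0 = 0.212359·0.0502 + -0.009500·11.0460 = -0.0943  (Ford)
  w_1 = 0.212359·3.2658 + -0.009500·17.4491 = 0.5278  (Exxon)
  w_2 = 0.212359·1.5753 + -0.009500·13.9306 = 0.2022  (Xerox)
  w_3 = 0.212359·1.0530 + -0.009500·10.4352 = 0.1245  (Lockheed)
  w_4 = 0.212359·2.8095 + -0.009500·27.9998 = 0.3306  (Walmart)
  w_5 = 0.212359·0.0977 + -0.009500·12.2951 = -0.0961  (Visa)
  w_6 = 0.212359·0.6907 + -0.009500·14.8848 = 0.0053  (Honeywell)
Σw_i=1.0000  μᵀw=0.1560
σ²=wᵀΣw=λ₁·μ_p+λ₂ = 0.212359·0.156 + -0.009500 = 0.023628 ≈ 0.0236


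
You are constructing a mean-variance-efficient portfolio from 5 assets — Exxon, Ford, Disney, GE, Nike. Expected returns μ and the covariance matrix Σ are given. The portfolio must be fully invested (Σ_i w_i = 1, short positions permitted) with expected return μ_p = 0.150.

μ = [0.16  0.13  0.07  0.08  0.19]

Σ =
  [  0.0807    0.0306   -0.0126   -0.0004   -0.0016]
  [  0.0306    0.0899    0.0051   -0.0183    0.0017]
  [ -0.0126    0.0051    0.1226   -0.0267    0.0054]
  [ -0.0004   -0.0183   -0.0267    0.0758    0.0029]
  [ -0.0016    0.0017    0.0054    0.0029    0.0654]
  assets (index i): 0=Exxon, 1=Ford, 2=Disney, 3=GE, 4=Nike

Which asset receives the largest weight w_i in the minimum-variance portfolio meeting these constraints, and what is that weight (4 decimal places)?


Nike (0.4090)

u=Σ⁻¹μ = [1.7941  1.0431  0.9241  1.5360  2.7776]
v=Σ⁻¹𝟙 = [10.7204  10.5188  12.5192  19.6869  13.3727]
a=μᵀu=1.137959  b=𝟙ᵀu=8.074825  c=𝟙ᵀv=66.818069  D=ac−b²=10.833454
λ₁=(c·0.150−b)/D = (66.818069·0.150−8.074825)/10.833454 = 0.179803
λ₂=(a−b·0.150)/D = (1.137959−8.074825·0.150)/10.833454 = -0.006763
w* = 0.179803·u + -0.006763·v:
  w_0 = 0.179803·1.7941 + -0.006763·10.7204 = 0.2501  (Exxon)
  w_1 = 0.179803·1.0431 + -0.006763·10.5188 = 0.1164  (Ford)
  w_2 = 0.179803·0.9241 + -0.006763·12.5192 = 0.0815  (Disney)
  w_3 = 0.179803·1.5360 + -0.006763·19.6869 = 0.1430  (GE)
  w_4 = 0.179803·2.7776 + -0.006763·13.3727 = 0.4090  (Nike)
Σw_i=1.0000  μᵀw=0.1500
σ²=wᵀΣw=λ₁·μ_p+λ₂ = 0.179803·0.150 + -0.006763 = 0.020208 ≈ 0.0202


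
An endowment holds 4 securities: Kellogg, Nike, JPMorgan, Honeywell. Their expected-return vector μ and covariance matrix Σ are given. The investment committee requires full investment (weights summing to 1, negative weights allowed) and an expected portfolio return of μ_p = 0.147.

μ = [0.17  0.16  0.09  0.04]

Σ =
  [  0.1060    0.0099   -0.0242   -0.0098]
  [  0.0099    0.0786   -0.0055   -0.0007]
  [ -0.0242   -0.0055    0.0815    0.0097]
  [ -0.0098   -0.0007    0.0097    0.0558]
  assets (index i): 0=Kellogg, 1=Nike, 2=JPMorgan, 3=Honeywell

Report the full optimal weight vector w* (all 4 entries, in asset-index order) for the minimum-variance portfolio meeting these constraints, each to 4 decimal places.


0.3584  0.3856  0.2827  -0.0267

p=Σ⁻¹μ = [1.8842  1.9243  1.7013  0.7762]
q=Σ⁻¹𝟙 = [13.3486  12.2454  14.9388  17.8223]
a=μᵀp=0.812357  b=𝟙ᵀp=6.285896  c=𝟙ᵀq=58.354958  D=ac−b²=7.892598
λ₁=(c·0.147−b)/D = (58.354958·0.147−6.285896)/7.892598 = 0.290435
λ₂=(a−b·0.147)/D = (0.812357−6.285896·0.147)/7.892598 = -0.014149
w* = 0.290435·p + -0.014149·q:
  w_0 = 0.290435·1.8842 + -0.014149·13.3486 = 0.3584  (Kellogg)
  w_1 = 0.290435·1.9243 + -0.014149·12.2454 = 0.3856  (Nike)
  w_2 = 0.290435·1.7013 + -0.014149·14.9388 = 0.2827  (JPMorgan)
  w_3 = 0.290435·0.7762 + -0.014149·17.8223 = -0.0267  (Honeywell)
Σw_i=1.0000  μᵀw=0.1470
σ²=wᵀΣw=λ₁·μ_p+λ₂ = 0.290435·0.147 + -0.014149 = 0.028545 ≈ 0.0285


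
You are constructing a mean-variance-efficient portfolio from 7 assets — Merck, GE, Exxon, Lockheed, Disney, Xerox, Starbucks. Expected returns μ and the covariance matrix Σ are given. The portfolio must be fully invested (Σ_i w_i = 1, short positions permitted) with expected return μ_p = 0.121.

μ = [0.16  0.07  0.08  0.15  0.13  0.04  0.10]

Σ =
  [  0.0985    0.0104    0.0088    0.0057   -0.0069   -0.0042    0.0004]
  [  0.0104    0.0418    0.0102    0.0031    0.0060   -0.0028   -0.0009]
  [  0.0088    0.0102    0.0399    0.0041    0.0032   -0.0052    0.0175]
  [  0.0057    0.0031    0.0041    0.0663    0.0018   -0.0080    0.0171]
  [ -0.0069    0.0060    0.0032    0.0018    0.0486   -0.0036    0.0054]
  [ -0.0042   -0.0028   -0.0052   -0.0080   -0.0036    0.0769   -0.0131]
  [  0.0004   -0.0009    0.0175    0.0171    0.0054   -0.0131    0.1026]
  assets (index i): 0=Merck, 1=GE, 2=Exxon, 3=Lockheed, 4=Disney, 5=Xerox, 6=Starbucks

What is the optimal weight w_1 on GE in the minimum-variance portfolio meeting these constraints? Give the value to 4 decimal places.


p=Σ⁻¹μ = [1.5937  0.5757  1.0246  1.9745  2.7197  1.1099  0.4682]
q=Σ⁻¹𝟙 = [8.4266  15.6282  15.9923  12.7051  18.9767  18.4076  6.3571]
a=μᵀp=1.118216  b=𝟙ᵀp=9.466375  c=𝟙ᵀq=96.493666  D=ac−b²=18.288475
λ₁=(c·0.121−b)/D = (96.493666·0.121−9.466375)/18.288475 = 0.120806
λ₂=(a−b·0.121)/D = (1.118216−9.466375·0.121)/18.288475 = -0.001488
w* = 0.120806·p + -0.001488·q:
  w_0 = 0.120806·1.5937 + -0.001488·8.4266 = 0.1800  (Merck)
  w_1 = 0.120806·0.5757 + -0.001488·15.6282 = 0.0463  (GE)
  w_2 = 0.120806·1.0246 + -0.001488·15.9923 = 0.1000  (Exxon)
  w_3 = 0.120806·1.9745 + -0.001488·12.7051 = 0.2196  (Lockheed)
  w_4 = 0.120806·2.7197 + -0.001488·18.9767 = 0.3003  (Disney)
  w_5 = 0.120806·1.1099 + -0.001488·18.4076 = 0.1067  (Xerox)
  w_6 = 0.120806·0.4682 + -0.001488·6.3571 = 0.0471  (Starbucks)
Σw_i=1.0000  μᵀw=0.1210
σ²=wᵀΣw=λ₁·μ_p+λ₂ = 0.120806·0.121 + -0.001488 = 0.013129 ≈ 0.0131

0.0463


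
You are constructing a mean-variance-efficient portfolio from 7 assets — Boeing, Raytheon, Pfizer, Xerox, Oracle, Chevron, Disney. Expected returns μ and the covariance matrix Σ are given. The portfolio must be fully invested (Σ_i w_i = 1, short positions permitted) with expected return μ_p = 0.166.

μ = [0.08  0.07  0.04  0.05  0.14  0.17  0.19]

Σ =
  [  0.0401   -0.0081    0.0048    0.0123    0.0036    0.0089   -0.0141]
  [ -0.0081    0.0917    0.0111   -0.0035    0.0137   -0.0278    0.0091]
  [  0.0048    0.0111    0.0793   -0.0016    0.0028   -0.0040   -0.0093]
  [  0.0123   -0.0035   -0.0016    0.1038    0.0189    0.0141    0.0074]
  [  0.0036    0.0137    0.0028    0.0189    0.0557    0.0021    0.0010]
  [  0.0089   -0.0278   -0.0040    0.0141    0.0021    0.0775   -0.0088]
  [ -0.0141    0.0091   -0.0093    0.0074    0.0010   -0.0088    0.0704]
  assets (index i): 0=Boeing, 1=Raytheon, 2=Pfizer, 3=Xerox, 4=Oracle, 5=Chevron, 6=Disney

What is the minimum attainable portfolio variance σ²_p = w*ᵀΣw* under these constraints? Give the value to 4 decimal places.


x=Σ⁻¹μ = [2.8524  1.0690  0.6552  -0.8385  2.1475  2.7892  3.6248]
y=Σ⁻¹𝟙 = [28.7686  13.4219  12.0312  1.0383  10.8047  17.0157  21.6852]
a=μᵀx=1.750842  b=𝟙ᵀx=12.299696  c=𝟙ᵀy=104.765550  D=ac−b²=32.145384
λ₁=(c·0.166−b)/D = (104.765550·0.166−12.299696)/32.145384 = 0.158386
λ₂=(a−b·0.166)/D = (1.750842−12.299696·0.166)/32.145384 = -0.009050
w* = 0.158386·x + -0.009050·y:
  w_0 = 0.158386·2.8524 + -0.009050·28.7686 = 0.1914  (Boeing)
  w_1 = 0.158386·1.0690 + -0.009050·13.4219 = 0.0479  (Raytheon)
  w_2 = 0.158386·0.6552 + -0.009050·12.0312 = -0.0051  (Pfizer)
  w_3 = 0.158386·-0.8385 + -0.009050·1.0383 = -0.1422  (Xerox)
  w_4 = 0.158386·2.1475 + -0.009050·10.8047 = 0.2424  (Oracle)
  w_5 = 0.158386·2.7892 + -0.009050·17.0157 = 0.2878  (Chevron)
  w_6 = 0.158386·3.6248 + -0.009050·21.6852 = 0.3779  (Disney)
Σw_i=1.0000  μᵀw=0.1660
σ²=wᵀΣw=λ₁·μ_p+λ₂ = 0.158386·0.166 + -0.009050 = 0.017242 ≈ 0.0172

0.0172


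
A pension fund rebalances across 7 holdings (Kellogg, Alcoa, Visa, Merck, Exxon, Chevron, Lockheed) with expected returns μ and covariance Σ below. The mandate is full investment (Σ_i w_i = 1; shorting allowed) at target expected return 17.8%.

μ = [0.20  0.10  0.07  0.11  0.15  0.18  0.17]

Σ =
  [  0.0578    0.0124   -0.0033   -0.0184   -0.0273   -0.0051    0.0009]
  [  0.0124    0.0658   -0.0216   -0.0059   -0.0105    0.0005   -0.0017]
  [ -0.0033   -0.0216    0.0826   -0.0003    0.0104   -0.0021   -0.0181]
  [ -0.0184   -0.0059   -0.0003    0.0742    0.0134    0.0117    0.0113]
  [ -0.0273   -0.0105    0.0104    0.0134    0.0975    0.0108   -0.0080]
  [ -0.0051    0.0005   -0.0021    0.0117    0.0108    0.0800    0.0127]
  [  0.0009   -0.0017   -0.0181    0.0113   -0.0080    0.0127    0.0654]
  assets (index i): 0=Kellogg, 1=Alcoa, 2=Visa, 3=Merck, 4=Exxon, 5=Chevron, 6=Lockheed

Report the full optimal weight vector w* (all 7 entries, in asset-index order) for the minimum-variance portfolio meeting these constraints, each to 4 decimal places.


x=Σ⁻¹μ = [5.1405  1.8193  1.8415  1.7302  2.8019  1.5339  2.8315]
y=Σ⁻¹𝟙 = [26.7692  21.5400  21.2154  14.8362  16.5733  7.1369  19.4316]
a=μᵀx=2.707009  b=𝟙ᵀx=17.698902  c=𝟙ᵀy=127.502526  D=ac−b²=31.899309
λ₁=(c·0.178−b)/D = (127.502526·0.178−17.698902)/31.899309 = 0.156635
λ₂=(a−b·0.178)/D = (2.707009−17.698902·0.178)/31.899309 = -0.013900
w* = 0.156635·x + -0.013900·y:
  w_0 = 0.156635·5.1405 + -0.013900·26.7692 = 0.4331  (Kellogg)
  w_1 = 0.156635·1.8193 + -0.013900·21.5400 = -0.0144  (Alcoa)
  w_2 = 0.156635·1.8415 + -0.013900·21.2154 = -0.0064  (Visa)
  w_3 = 0.156635·1.7302 + -0.013900·14.8362 = 0.0648  (Merck)
  w_4 = 0.156635·2.8019 + -0.013900·16.5733 = 0.2085  (Exxon)
  w_5 = 0.156635·1.5339 + -0.013900·7.1369 = 0.1411  (Chevron)
  w_6 = 0.156635·2.8315 + -0.013900·19.4316 = 0.1734  (Lockheed)
Σw_i=1.0000  μᵀw=0.1780
σ²=wᵀΣw=λ₁·μ_p+λ₂ = 0.156635·0.178 + -0.013900 = 0.013981 ≈ 0.0140

0.4331  -0.0144  -0.0064  0.0648  0.2085  0.1411  0.1734


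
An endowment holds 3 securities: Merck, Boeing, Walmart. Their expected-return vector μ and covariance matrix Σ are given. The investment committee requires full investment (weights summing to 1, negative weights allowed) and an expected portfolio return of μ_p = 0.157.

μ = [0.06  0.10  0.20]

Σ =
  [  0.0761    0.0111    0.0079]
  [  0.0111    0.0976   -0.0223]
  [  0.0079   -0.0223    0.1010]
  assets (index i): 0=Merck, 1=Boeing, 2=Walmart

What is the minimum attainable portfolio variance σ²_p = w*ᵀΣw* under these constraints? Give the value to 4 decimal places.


u=Σ⁻¹μ = [0.3308  1.5097  2.2876]
v=Σ⁻¹𝟙 = [10.2113  11.7574  11.6982]
a=μᵀu=0.628341  b=𝟙ᵀu=4.128066  c=𝟙ᵀv=33.666926  D=ac−b²=4.113394
λ₁=(c·0.157−b)/D = (33.666926·0.157−4.128066)/4.113394 = 0.281432
λ₂=(a−b·0.157)/D = (0.628341−4.128066·0.157)/4.113394 = -0.004805
w* = 0.281432·u + -0.004805·v:
  w_0 = 0.281432·0.3308 + -0.004805·10.2113 = 0.0440  (Merck)
  w_1 = 0.281432·1.5097 + -0.004805·11.7574 = 0.3684  (Boeing)
  w_2 = 0.281432·2.2876 + -0.004805·11.6982 = 0.5876  (Walmart)
Σw_i=1.0000  μᵀw=0.1570
σ²=wᵀΣw=λ₁·μ_p+λ₂ = 0.281432·0.157 + -0.004805 = 0.039380 ≈ 0.0394

0.0394


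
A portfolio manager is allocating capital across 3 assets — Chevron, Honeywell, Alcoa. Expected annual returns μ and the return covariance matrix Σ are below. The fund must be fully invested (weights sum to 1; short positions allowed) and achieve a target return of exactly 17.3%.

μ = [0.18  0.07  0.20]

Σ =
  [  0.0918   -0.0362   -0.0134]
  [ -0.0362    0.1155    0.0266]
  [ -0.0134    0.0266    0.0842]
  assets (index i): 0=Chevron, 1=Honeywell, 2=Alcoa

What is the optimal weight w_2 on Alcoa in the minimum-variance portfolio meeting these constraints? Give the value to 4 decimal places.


g=Σ⁻¹μ = [2.6691  0.8603  2.5283]
h=Σ⁻¹𝟙 = [17.0149  11.4662  10.9620]
a=μᵀg=1.046317  b=𝟙ᵀg=6.057714  c=𝟙ᵀh=39.443119  D=ac−b²=4.574097
λ₁=(c·0.173−b)/D = (39.443119·0.173−6.057714)/4.574097 = 0.167453
λ₂=(a−b·0.173)/D = (1.046317−6.057714·0.173)/4.574097 = -0.000365
w* = 0.167453·g + -0.000365·h:
  w_0 = 0.167453·2.6691 + -0.000365·17.0149 = 0.4407  (Chevron)
  w_1 = 0.167453·0.8603 + -0.000365·11.4662 = 0.1399  (Honeywell)
  w_2 = 0.167453·2.5283 + -0.000365·10.9620 = 0.4194  (Alcoa)
Σw_i=1.0000  μᵀw=0.1730
σ²=wᵀΣw=λ₁·μ_p+λ₂ = 0.167453·0.173 + -0.000365 = 0.028605 ≈ 0.0286

0.4194


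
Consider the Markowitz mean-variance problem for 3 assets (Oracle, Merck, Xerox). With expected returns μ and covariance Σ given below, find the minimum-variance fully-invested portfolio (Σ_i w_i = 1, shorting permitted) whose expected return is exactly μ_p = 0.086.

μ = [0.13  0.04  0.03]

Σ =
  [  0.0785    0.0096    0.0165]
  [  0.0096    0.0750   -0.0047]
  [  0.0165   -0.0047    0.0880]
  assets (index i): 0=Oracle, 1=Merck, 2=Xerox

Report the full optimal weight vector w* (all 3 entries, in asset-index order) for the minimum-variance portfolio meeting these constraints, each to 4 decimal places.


x=Σ⁻¹μ = [1.6033  0.3317  0.0580]
y=Σ⁻¹𝟙 = [8.9914  12.8319  10.3631]
a=μᵀx=0.223438  b=𝟙ᵀx=1.993046  c=𝟙ᵀy=32.186326  D=ac−b²=3.219402
λ₁=(c·0.086−b)/D = (32.186326·0.086−1.993046)/3.219402 = 0.240721
λ₂=(a−b·0.086)/D = (0.223438−1.993046·0.086)/3.219402 = 0.016163
w* = 0.240721·x + 0.016163·y:
  w_0 = 0.240721·1.6033 + 0.016163·8.9914 = 0.5313  (Oracle)
  w_1 = 0.240721·0.3317 + 0.016163·12.8319 = 0.2873  (Merck)
  w_2 = 0.240721·0.0580 + 0.016163·10.3631 = 0.1815  (Xerox)
Σw_i=1.0000  μᵀw=0.0860
σ²=wᵀΣw=λ₁·μ_p+λ₂ = 0.240721·0.086 + 0.016163 = 0.036865 ≈ 0.0369

0.5313  0.2873  0.1815


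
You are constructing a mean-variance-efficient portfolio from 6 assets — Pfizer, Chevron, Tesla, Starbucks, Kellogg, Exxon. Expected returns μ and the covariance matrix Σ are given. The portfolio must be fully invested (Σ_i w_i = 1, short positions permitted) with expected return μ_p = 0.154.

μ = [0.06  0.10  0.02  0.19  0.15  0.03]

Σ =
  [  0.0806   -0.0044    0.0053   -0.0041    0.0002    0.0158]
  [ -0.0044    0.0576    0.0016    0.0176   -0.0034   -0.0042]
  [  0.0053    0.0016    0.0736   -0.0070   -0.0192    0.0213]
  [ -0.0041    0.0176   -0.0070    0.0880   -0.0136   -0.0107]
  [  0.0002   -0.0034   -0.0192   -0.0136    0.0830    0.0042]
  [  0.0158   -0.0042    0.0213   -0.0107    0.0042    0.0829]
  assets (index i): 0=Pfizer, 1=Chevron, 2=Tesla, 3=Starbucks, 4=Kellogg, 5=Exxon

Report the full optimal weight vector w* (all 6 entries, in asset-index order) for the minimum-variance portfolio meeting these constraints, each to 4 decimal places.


x=Σ⁻¹μ = [0.8226  1.1835  1.0094  2.4479  2.4784  0.1961]
y=Σ⁻¹𝟙 = [11.3830  15.1437  16.4334  13.8962  18.3500  7.3020]
a=μᵀx=1.030634  b=𝟙ᵀx=8.137868  c=𝟙ᵀy=82.508425  D=ac−b²=18.811099
λ₁=(c·0.154−b)/D = (82.508425·0.154−8.137868)/18.811099 = 0.242858
λ₂=(a−b·0.154)/D = (1.030634−8.137868·0.154)/18.811099 = -0.011833
w* = 0.242858·x + -0.011833·y:
  w_0 = 0.242858·0.8226 + -0.011833·11.3830 = 0.0651  (Pfizer)
  w_1 = 0.242858·1.1835 + -0.011833·15.1437 = 0.1082  (Chevron)
  w_2 = 0.242858·1.0094 + -0.011833·16.4334 = 0.0507  (Tesla)
  w_3 = 0.242858·2.4479 + -0.011833·13.8962 = 0.4300  (Starbucks)
  w_4 = 0.242858·2.4784 + -0.011833·18.3500 = 0.3848  (Kellogg)
  w_5 = 0.242858·0.1961 + -0.011833·7.3020 = -0.0388  (Exxon)
Σw_i=1.0000  μᵀw=0.1540
σ²=wᵀΣw=λ₁·μ_p+λ₂ = 0.242858·0.154 + -0.011833 = 0.025567 ≈ 0.0256

0.0651  0.1082  0.0507  0.4300  0.3848  -0.0388


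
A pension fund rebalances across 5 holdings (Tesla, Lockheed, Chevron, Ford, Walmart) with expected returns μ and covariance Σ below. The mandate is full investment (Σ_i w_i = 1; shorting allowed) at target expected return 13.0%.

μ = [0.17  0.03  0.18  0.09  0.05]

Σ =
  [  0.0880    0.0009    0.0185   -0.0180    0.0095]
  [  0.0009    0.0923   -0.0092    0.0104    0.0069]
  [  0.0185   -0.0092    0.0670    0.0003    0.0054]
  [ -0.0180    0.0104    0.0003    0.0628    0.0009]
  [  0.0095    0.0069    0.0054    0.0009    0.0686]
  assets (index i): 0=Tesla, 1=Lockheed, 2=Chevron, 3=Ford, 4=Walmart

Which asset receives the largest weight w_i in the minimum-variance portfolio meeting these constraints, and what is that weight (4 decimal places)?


Chevron (0.3014)

p=Σ⁻¹μ = [1.8283  0.2938  2.1936  1.8945  0.2486]
q=Σ⁻¹𝟙 = [11.0849  9.1641  12.1639  17.3683  10.9351]
a=μᵀp=0.897403  b=𝟙ᵀp=6.458749  c=𝟙ᵀq=60.716231  D=ac−b²=12.771470
λ₁=(c·0.130−b)/D = (60.716231·0.130−6.458749)/12.771470 = 0.112310
λ₂=(a−b·0.130)/D = (0.897403−6.458749·0.130)/12.771470 = 0.004523
w* = 0.112310·p + 0.004523·q:
  w_0 = 0.112310·1.8283 + 0.004523·11.0849 = 0.2555  (Tesla)
  w_1 = 0.112310·0.2938 + 0.004523·9.1641 = 0.0744  (Lockheed)
  w_2 = 0.112310·2.1936 + 0.004523·12.1639 = 0.3014  (Chevron)
  w_3 = 0.112310·1.8945 + 0.004523·17.3683 = 0.2913  (Ford)
  w_4 = 0.112310·0.2486 + 0.004523·10.9351 = 0.0774  (Walmart)
Σw_i=1.0000  μᵀw=0.1300
σ²=wᵀΣw=λ₁·μ_p+λ₂ = 0.112310·0.130 + 0.004523 = 0.019123 ≈ 0.0191


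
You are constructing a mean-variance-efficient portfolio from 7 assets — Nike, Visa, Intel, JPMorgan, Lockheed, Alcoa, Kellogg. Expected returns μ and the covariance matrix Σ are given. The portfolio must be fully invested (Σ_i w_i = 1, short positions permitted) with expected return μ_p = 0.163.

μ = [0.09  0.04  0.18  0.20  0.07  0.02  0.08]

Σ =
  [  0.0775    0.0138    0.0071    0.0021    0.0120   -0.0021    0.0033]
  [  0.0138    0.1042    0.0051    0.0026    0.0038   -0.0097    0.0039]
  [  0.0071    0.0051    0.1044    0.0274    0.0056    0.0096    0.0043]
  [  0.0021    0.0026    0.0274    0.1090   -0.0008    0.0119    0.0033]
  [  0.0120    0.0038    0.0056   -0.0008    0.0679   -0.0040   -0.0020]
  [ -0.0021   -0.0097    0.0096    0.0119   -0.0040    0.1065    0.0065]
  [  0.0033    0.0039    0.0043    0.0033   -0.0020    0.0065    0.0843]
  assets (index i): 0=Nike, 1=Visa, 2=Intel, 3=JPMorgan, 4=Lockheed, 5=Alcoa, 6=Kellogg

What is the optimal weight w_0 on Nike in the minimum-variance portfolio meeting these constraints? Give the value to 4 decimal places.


0.1677

g=Σ⁻¹μ = [0.8277  0.1102  1.1974  1.5054  0.8167  -0.0812  0.8171]
h=Σ⁻¹𝟙 = [8.6002  8.0258  4.9673  6.3721  13.2567  9.0015  10.2721]
a=μᵀg=0.716430  b=𝟙ᵀg=5.193356  c=𝟙ᵀh=60.495728  D=ac−b²=16.370001
λ₁=(c·0.163−b)/D = (60.495728·0.163−5.193356)/16.370001 = 0.285122
λ₂=(a−b·0.163)/D = (0.716430−5.193356·0.163)/16.370001 = -0.007947
w* = 0.285122·g + -0.007947·h:
  w_0 = 0.285122·0.8277 + -0.007947·8.6002 = 0.1677  (Nike)
  w_1 = 0.285122·0.1102 + -0.007947·8.0258 = -0.0324  (Visa)
  w_2 = 0.285122·1.1974 + -0.007947·4.9673 = 0.3019  (Intel)
  w_3 = 0.285122·1.5054 + -0.007947·6.3721 = 0.3786  (JPMorgan)
  w_4 = 0.285122·0.8167 + -0.007947·13.2567 = 0.1275  (Lockheed)
  w_5 = 0.285122·-0.0812 + -0.007947·9.0015 = -0.0947  (Alcoa)
  w_6 = 0.285122·0.8171 + -0.007947·10.2721 = 0.1514  (Kellogg)
Σw_i=1.0000  μᵀw=0.1630
σ²=wᵀΣw=λ₁·μ_p+λ₂ = 0.285122·0.163 + -0.007947 = 0.038528 ≈ 0.0385


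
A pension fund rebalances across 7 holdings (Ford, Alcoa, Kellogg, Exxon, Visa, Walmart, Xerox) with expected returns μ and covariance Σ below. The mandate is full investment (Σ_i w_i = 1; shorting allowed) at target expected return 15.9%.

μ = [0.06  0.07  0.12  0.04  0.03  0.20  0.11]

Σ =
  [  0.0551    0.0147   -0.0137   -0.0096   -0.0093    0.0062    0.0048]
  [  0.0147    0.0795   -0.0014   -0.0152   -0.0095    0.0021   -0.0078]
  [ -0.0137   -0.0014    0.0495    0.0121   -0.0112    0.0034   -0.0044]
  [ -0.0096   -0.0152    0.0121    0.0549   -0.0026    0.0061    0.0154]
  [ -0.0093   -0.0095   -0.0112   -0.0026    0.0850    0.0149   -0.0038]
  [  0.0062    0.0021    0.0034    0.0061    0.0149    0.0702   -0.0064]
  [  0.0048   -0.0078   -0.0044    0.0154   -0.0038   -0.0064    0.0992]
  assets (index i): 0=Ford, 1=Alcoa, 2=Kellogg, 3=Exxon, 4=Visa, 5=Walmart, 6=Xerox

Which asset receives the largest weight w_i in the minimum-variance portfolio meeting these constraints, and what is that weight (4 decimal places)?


x=Σ⁻¹μ = [1.2468  0.8169  2.9052  -0.1365  0.5689  2.5972  1.4522]
y=Σ⁻¹𝟙 = [26.4818  14.9157  28.5111  18.4276  20.1867  5.0570  9.4755]
a=μᵀx=1.171411  b=𝟙ᵀx=9.450752  c=𝟙ᵀy=123.055384  D=ac−b²=54.831773
λ₁=(c·0.159−b)/D = (123.055384·0.159−9.450752)/54.831773 = 0.184474
λ₂=(a−b·0.159)/D = (1.171411−9.450752·0.159)/54.831773 = -0.006041
w* = 0.184474·x + -0.006041·y:
  w_0 = 0.184474·1.2468 + -0.006041·26.4818 = 0.0700  (Ford)
  w_1 = 0.184474·0.8169 + -0.006041·14.9157 = 0.0606  (Alcoa)
  w_2 = 0.184474·2.9052 + -0.006041·28.5111 = 0.3637  (Kellogg)
  w_3 = 0.184474·-0.1365 + -0.006041·18.4276 = -0.1365  (Exxon)
  w_4 = 0.184474·0.5689 + -0.006041·20.1867 = -0.0170  (Visa)
  w_5 = 0.184474·2.5972 + -0.006041·5.0570 = 0.4486  (Walmart)
  w_6 = 0.184474·1.4522 + -0.006041·9.4755 = 0.2106  (Xerox)
Σw_i=1.0000  μᵀw=0.1590
σ²=wᵀΣw=λ₁·μ_p+λ₂ = 0.184474·0.159 + -0.006041 = 0.023290 ≈ 0.0233

Walmart (0.4486)


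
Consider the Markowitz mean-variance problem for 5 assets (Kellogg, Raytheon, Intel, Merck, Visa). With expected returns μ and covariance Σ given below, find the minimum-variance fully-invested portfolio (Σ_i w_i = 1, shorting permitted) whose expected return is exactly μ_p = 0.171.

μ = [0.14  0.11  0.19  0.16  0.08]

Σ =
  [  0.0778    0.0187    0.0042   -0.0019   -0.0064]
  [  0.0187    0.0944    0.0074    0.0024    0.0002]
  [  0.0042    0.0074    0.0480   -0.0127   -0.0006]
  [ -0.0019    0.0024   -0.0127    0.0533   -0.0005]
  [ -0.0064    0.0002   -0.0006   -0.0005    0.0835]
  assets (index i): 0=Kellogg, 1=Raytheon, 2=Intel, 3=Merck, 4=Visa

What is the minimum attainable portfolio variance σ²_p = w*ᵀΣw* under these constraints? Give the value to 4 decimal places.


0.0157

u=Σ⁻¹μ = [1.6496  0.3452  4.8920  4.2215  1.1441]
v=Σ⁻¹𝟙 = [11.8271  5.5614  25.7731  25.1978  13.2053]
a=μᵀu=1.965377  b=𝟙ᵀu=12.252506  c=𝟙ᵀv=81.564691  D=ac−b²=10.181431
λ₁=(c·0.171−b)/D = (81.564691·0.171−12.252506)/10.181431 = 0.166485
λ₂=(a−b·0.171)/D = (1.965377−12.252506·0.171)/10.181431 = -0.012749
w* = 0.166485·u + -0.012749·v:
  w_0 = 0.166485·1.6496 + -0.012749·11.8271 = 0.1239  (Kellogg)
  w_1 = 0.166485·0.3452 + -0.012749·5.5614 = -0.0134  (Raytheon)
  w_2 = 0.166485·4.8920 + -0.012749·25.7731 = 0.4859  (Intel)
  w_3 = 0.166485·4.2215 + -0.012749·25.1978 = 0.3816  (Merck)
  w_4 = 0.166485·1.1441 + -0.012749·13.2053 = 0.0221  (Visa)
Σw_i=1.0000  μᵀw=0.1710
σ²=wᵀΣw=λ₁·μ_p+λ₂ = 0.166485·0.171 + -0.012749 = 0.015720 ≈ 0.0157


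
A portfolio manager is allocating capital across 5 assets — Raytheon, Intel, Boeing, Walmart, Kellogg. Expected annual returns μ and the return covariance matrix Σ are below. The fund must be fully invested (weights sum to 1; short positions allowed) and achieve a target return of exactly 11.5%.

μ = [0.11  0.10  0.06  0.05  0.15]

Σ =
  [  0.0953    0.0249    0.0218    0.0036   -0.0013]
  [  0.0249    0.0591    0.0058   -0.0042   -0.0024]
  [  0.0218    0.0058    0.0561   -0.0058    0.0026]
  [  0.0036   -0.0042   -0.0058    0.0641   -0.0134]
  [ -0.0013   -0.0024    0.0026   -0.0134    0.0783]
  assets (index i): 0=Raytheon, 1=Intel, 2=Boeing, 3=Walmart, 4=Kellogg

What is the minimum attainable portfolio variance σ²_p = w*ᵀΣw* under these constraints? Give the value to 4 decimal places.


p=Σ⁻¹μ = [0.5534  1.5734  0.7327  1.3749  2.1841]
q=Σ⁻¹𝟙 = [1.6520  16.7651  16.9185  21.5746  16.4431]
a=μᵀp=0.658536  b=𝟙ᵀp=6.418531  c=𝟙ᵀq=73.353270  D=ac−b²=7.108245
λ₁=(c·0.115−b)/D = (73.353270·0.115−6.418531)/7.108245 = 0.283768
λ₂=(a−b·0.115)/D = (0.658536−6.418531·0.115)/7.108245 = -0.011198
w* = 0.283768·p + -0.011198·q:
  w_0 = 0.283768·0.5534 + -0.011198·1.6520 = 0.1385  (Raytheon)
  w_1 = 0.283768·1.5734 + -0.011198·16.7651 = 0.2587  (Intel)
  w_2 = 0.283768·0.7327 + -0.011198·16.9185 = 0.0185  (Boeing)
  w_3 = 0.283768·1.3749 + -0.011198·21.5746 = 0.1486  (Walmart)
  w_4 = 0.283768·2.1841 + -0.011198·16.4431 = 0.4357  (Kellogg)
Σw_i=1.0000  μᵀw=0.1150
σ²=wᵀΣw=λ₁·μ_p+λ₂ = 0.283768·0.115 + -0.011198 = 0.021436 ≈ 0.0214

0.0214


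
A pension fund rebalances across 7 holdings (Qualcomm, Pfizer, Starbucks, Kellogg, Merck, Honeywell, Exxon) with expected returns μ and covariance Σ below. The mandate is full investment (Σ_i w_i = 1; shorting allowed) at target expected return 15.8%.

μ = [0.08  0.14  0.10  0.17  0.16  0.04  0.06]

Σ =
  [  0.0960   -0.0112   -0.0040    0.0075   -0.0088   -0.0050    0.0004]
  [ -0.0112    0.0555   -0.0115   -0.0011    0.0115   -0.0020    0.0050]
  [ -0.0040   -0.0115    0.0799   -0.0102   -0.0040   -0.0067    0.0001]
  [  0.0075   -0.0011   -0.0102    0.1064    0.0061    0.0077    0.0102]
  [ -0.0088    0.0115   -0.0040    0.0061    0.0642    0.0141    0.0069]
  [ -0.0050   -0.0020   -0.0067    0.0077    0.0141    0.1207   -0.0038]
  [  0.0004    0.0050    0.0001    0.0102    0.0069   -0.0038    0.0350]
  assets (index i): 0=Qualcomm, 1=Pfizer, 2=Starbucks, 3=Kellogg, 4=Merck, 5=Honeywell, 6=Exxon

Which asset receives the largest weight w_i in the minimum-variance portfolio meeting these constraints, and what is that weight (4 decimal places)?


Pfizer (0.3388)

x=Σ⁻¹μ = [1.3197  2.7818  2.0368  1.5505  2.0562  0.2207  0.4627]
y=Σ⁻¹𝟙 = [14.4002  21.1751  18.4232  6.9839  9.7773  9.3721  22.3839]
a=μᵀx=1.327879  b=𝟙ᵀx=10.428400  c=𝟙ᵀy=102.515705  D=ac−b²=27.376896
λ₁=(c·0.158−b)/D = (102.515705·0.158−10.428400)/27.376896 = 0.210728
λ₂=(a−b·0.158)/D = (1.327879−10.428400·0.158)/27.376896 = -0.011682
w* = 0.210728·x + -0.011682·y:
  w_0 = 0.210728·1.3197 + -0.011682·14.4002 = 0.1099  (Qualcomm)
  w_1 = 0.210728·2.7818 + -0.011682·21.1751 = 0.3388  (Pfizer)
  w_2 = 0.210728·2.0368 + -0.011682·18.4232 = 0.2140  (Starbucks)
  w_3 = 0.210728·1.5505 + -0.011682·6.9839 = 0.2452  (Kellogg)
  w_4 = 0.210728·2.0562 + -0.011682·9.7773 = 0.3191  (Merck)
  w_5 = 0.210728·0.2207 + -0.011682·9.3721 = -0.0630  (Honeywell)
  w_6 = 0.210728·0.4627 + -0.011682·22.3839 = -0.1640  (Exxon)
Σw_i=1.0000  μᵀw=0.1580
σ²=wᵀΣw=λ₁·μ_p+λ₂ = 0.210728·0.158 + -0.011682 = 0.021613 ≈ 0.0216


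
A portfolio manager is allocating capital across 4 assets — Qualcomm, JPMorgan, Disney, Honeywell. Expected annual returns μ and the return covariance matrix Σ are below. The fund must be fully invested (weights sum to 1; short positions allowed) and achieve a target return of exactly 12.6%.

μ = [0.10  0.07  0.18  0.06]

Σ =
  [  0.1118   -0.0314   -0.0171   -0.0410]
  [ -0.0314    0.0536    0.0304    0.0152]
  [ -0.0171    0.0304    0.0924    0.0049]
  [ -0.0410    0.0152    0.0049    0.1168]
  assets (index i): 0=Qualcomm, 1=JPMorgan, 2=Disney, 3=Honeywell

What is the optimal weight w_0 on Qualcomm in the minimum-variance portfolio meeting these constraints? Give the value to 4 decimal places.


x=Σ⁻¹μ = [1.8176  1.0294  1.8960  0.9382]
y=Σ⁻¹𝟙 = [21.2755  24.0273  6.1843  12.6436]
a=μᵀx=0.651395  b=𝟙ᵀx=5.681246  c=𝟙ᵀy=64.130703  D=ac−b²=9.497885
λ₁=(c·0.126−b)/D = (64.130703·0.126−5.681246)/9.497885 = 0.252606
λ₂=(a−b·0.126)/D = (0.651395−5.681246·0.126)/9.497885 = -0.006785
w* = 0.252606·x + -0.006785·y:
  w_0 = 0.252606·1.8176 + -0.006785·21.2755 = 0.3148  (Qualcomm)
  w_1 = 0.252606·1.0294 + -0.006785·24.0273 = 0.0970  (JPMorgan)
  w_2 = 0.252606·1.8960 + -0.006785·6.1843 = 0.4370  (Disney)
  w_3 = 0.252606·0.9382 + -0.006785·12.6436 = 0.1512  (Honeywell)
Σw_i=1.0000  μᵀw=0.1260
σ²=wᵀΣw=λ₁·μ_p+λ₂ = 0.252606·0.126 + -0.006785 = 0.025044 ≈ 0.0250

0.3148


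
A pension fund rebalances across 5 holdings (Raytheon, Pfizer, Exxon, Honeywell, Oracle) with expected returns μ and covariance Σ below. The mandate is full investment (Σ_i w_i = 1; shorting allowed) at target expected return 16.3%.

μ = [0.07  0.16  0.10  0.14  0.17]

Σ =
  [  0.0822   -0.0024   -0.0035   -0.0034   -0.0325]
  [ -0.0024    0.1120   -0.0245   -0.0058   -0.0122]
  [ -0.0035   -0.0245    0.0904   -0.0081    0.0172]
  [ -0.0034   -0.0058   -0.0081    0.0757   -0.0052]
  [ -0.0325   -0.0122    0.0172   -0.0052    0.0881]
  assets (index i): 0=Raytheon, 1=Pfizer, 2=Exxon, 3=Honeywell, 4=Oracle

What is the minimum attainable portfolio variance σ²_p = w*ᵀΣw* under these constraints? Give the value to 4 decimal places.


0.0307

g=Σ⁻¹μ = [2.2392  2.2446  1.4666  2.4799  2.9265]
h=Σ⁻¹𝟙 = [21.8429  15.5672  13.9728  18.2468  19.9134]
a=μᵀg=1.507240  b=𝟙ᵀg=11.356867  c=𝟙ᵀh=89.543126  D=ac−b²=5.984516
λ₁=(c·0.163−b)/D = (89.543126·0.163−11.356867)/5.984516 = 0.541174
λ₂=(a−b·0.163)/D = (1.507240−11.356867·0.163)/5.984516 = -0.057470
w* = 0.541174·g + -0.057470·h:
  w_0 = 0.541174·2.2392 + -0.057470·21.8429 = -0.0435  (Raytheon)
  w_1 = 0.541174·2.2446 + -0.057470·15.5672 = 0.3201  (Pfizer)
  w_2 = 0.541174·1.4666 + -0.057470·13.9728 = -0.0093  (Exxon)
  w_3 = 0.541174·2.4799 + -0.057470·18.2468 = 0.2934  (Honeywell)
  w_4 = 0.541174·2.9265 + -0.057470·19.9134 = 0.4394  (Oracle)
Σw_i=1.0000  μᵀw=0.1630
σ²=wᵀΣw=λ₁·μ_p+λ₂ = 0.541174·0.163 + -0.057470 = 0.030741 ≈ 0.0307


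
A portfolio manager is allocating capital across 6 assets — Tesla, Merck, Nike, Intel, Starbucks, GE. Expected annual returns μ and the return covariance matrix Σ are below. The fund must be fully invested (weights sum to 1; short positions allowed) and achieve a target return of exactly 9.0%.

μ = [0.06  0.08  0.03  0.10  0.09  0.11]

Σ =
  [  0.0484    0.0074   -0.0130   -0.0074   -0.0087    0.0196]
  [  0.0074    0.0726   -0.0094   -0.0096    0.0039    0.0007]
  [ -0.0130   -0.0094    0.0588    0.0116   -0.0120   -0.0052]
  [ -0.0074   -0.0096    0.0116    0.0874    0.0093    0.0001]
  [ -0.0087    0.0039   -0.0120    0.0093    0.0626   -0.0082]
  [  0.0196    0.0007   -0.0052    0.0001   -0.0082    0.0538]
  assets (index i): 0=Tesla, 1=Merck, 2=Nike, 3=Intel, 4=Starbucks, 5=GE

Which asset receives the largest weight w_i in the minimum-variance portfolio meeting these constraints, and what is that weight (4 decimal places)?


GE (0.3279)

p=Σ⁻¹μ = [1.0706  1.1713  1.3057  0.9872  1.8858  2.0511]
q=Σ⁻¹𝟙 = [25.9582  14.6324  29.9160  8.5788  25.1811  15.6537]
a=μᵀp=0.691174  b=𝟙ᵀp=8.471646  c=𝟙ᵀq=119.920126  D=ac−b²=11.116858
λ₁=(c·0.090−b)/D = (119.920126·0.090−8.471646)/11.116858 = 0.208797
λ₂=(a−b·0.090)/D = (0.691174−8.471646·0.090)/11.116858 = -0.006411
w* = 0.208797·p + -0.006411·q:
  w_0 = 0.208797·1.0706 + -0.006411·25.9582 = 0.0571  (Tesla)
  w_1 = 0.208797·1.1713 + -0.006411·14.6324 = 0.1508  (Merck)
  w_2 = 0.208797·1.3057 + -0.006411·29.9160 = 0.0808  (Nike)
  w_3 = 0.208797·0.9872 + -0.006411·8.5788 = 0.1511  (Intel)
  w_4 = 0.208797·1.8858 + -0.006411·25.1811 = 0.2323  (Starbucks)
  w_5 = 0.208797·2.0511 + -0.006411·15.6537 = 0.3279  (GE)
Σw_i=1.0000  μᵀw=0.0900
σ²=wᵀΣw=λ₁·μ_p+λ₂ = 0.208797·0.090 + -0.006411 = 0.012380 ≈ 0.0124


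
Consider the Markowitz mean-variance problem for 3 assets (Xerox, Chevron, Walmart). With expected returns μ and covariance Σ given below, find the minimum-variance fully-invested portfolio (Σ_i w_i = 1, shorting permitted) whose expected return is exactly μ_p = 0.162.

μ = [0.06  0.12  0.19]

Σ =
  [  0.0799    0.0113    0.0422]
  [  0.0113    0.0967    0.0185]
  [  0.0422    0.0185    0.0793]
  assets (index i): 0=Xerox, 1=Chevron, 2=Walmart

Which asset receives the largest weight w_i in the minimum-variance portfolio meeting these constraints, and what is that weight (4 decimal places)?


Walmart (0.6299)

g=Σ⁻¹μ = [-0.7367  0.8307  2.5942]
h=Σ⁻¹𝟙 = [7.9374  8.1741  6.4794]
a=μᵀg=0.548385  b=𝟙ᵀg=2.688233  c=𝟙ᵀh=22.590983  D=ac−b²=5.161947
λ₁=(c·0.162−b)/D = (22.590983·0.162−2.688233)/5.161947 = 0.188205
λ₂=(a−b·0.162)/D = (0.548385−2.688233·0.162)/5.161947 = 0.021870
w* = 0.188205·g + 0.021870·h:
  w_0 = 0.188205·-0.7367 + 0.021870·7.9374 = 0.0349  (Xerox)
  w_1 = 0.188205·0.8307 + 0.021870·8.1741 = 0.3351  (Chevron)
  w_2 = 0.188205·2.5942 + 0.021870·6.4794 = 0.6299  (Walmart)
Σw_i=1.0000  μᵀw=0.1620
σ²=wᵀΣw=λ₁·μ_p+λ₂ = 0.188205·0.162 + 0.021870 = 0.052359 ≈ 0.0524


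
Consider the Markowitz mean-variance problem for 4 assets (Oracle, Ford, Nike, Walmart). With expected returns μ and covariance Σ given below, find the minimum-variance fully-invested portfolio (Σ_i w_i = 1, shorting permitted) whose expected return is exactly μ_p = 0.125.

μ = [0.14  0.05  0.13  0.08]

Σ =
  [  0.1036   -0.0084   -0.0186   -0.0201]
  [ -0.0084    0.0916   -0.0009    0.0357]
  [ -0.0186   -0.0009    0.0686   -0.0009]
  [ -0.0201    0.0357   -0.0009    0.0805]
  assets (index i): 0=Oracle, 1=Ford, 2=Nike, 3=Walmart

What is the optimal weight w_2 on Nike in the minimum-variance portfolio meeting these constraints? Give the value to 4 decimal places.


u=Σ⁻¹μ = [2.0963  0.1939  2.4851  1.4590]
v=Σ⁻¹𝟙 = [16.3190  7.3618  19.2750  13.4477]
a=μᵀu=0.742964  b=𝟙ᵀu=6.234323  c=𝟙ᵀv=56.403583  D=ac−b²=3.039067
λ₁=(c·0.125−b)/D = (56.403583·0.125−6.234323)/3.039067 = 0.268544
λ₂=(a−b·0.125)/D = (0.742964−6.234323·0.125)/3.039067 = -0.011953
w* = 0.268544·u + -0.011953·v:
  w_0 = 0.268544·2.0963 + -0.011953·16.3190 = 0.3679  (Oracle)
  w_1 = 0.268544·0.1939 + -0.011953·7.3618 = -0.0359  (Ford)
  w_2 = 0.268544·2.4851 + -0.011953·19.2750 = 0.4370  (Nike)
  w_3 = 0.268544·1.4590 + -0.011953·13.4477 = 0.2311  (Walmart)
Σw_i=1.0000  μᵀw=0.1250
σ²=wᵀΣw=λ₁·μ_p+λ₂ = 0.268544·0.125 + -0.011953 = 0.021615 ≈ 0.0216

0.4370


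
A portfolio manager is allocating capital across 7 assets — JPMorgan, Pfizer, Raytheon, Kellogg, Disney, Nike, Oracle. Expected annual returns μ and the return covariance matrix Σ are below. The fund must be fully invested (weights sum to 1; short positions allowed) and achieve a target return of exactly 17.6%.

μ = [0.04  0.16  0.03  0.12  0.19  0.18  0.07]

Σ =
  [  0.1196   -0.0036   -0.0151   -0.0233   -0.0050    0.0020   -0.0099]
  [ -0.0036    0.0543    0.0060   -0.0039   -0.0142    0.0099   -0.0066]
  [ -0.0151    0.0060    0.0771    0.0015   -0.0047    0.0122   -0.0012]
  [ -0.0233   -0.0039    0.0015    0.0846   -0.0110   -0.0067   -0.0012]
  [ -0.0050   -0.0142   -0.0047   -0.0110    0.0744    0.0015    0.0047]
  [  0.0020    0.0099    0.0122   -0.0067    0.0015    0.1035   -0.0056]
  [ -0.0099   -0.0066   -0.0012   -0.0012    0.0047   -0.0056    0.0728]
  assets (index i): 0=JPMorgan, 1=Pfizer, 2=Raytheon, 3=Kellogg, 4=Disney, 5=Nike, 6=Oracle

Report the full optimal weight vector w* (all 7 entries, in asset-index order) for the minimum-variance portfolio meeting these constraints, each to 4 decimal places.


0.0125  0.3676  -0.1085  0.1824  0.3509  0.1611  0.0340

g=Σ⁻¹μ = [1.2364  4.0472  0.2784  2.5575  3.6854  1.4842  1.4196]
h=Σ⁻¹𝟙 = [17.4512  26.2729  14.4461  21.3182  22.3997  7.1480  18.1845]
a=μᵀg=2.079022  b=𝟙ᵀg=14.708775  c=𝟙ᵀh=127.220569  D=ac−b²=48.146341
λ₁=(c·0.176−b)/D = (127.220569·0.176−14.708775)/48.146341 = 0.159556
λ₂=(a−b·0.176)/D = (2.079022−14.708775·0.176)/48.146341 = -0.010587
w* = 0.159556·g + -0.010587·h:
  w_0 = 0.159556·1.2364 + -0.010587·17.4512 = 0.0125  (JPMorgan)
  w_1 = 0.159556·4.0472 + -0.010587·26.2729 = 0.3676  (Pfizer)
  w_2 = 0.159556·0.2784 + -0.010587·14.4461 = -0.1085  (Raytheon)
  w_3 = 0.159556·2.5575 + -0.010587·21.3182 = 0.1824  (Kellogg)
  w_4 = 0.159556·3.6854 + -0.010587·22.3997 = 0.3509  (Disney)
  w_5 = 0.159556·1.4842 + -0.010587·7.1480 = 0.1611  (Nike)
  w_6 = 0.159556·1.4196 + -0.010587·18.1845 = 0.0340  (Oracle)
Σw_i=1.0000  μᵀw=0.1760
σ²=wᵀΣw=λ₁·μ_p+λ₂ = 0.159556·0.176 + -0.010587 = 0.017495 ≈ 0.0175


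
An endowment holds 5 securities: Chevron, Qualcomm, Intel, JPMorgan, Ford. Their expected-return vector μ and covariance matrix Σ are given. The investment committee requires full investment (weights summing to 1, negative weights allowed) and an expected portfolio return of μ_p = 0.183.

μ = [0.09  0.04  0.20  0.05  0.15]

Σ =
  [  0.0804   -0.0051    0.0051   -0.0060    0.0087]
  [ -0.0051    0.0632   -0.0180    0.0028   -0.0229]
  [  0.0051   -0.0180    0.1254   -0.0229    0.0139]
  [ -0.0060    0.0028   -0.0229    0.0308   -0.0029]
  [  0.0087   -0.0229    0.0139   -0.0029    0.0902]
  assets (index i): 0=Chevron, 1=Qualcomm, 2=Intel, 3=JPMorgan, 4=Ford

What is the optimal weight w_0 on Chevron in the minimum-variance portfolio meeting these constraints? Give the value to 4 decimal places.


0.0344

g=Σ⁻¹μ = [1.1640  1.8626  2.2614  3.5306  1.7886]
h=Σ⁻¹𝟙 = [14.8708  25.4467  18.1276  47.9283  14.8600]
a=μᵀg=1.076363  b=𝟙ᵀg=10.607181  c=𝟙ᵀh=121.233443  D=ac−b²=17.978919
λ₁=(c·0.183−b)/D = (121.233443·0.183−10.607181)/17.978919 = 0.644006
λ₂=(a−b·0.183)/D = (1.076363−10.607181·0.183)/17.978919 = -0.048098
w* = 0.644006·g + -0.048098·h:
  w_0 = 0.644006·1.1640 + -0.048098·14.8708 = 0.0344  (Chevron)
  w_1 = 0.644006·1.8626 + -0.048098·25.4467 = -0.0244  (Qualcomm)
  w_2 = 0.644006·2.2614 + -0.048098·18.1276 = 0.5844  (Intel)
  w_3 = 0.644006·3.5306 + -0.048098·47.9283 = -0.0315  (JPMorgan)
  w_4 = 0.644006·1.7886 + -0.048098·14.8600 = 0.4371  (Ford)
Σw_i=1.0000  μᵀw=0.1830
σ²=wᵀΣw=λ₁·μ_p+λ₂ = 0.644006·0.183 + -0.048098 = 0.069755 ≈ 0.0698
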